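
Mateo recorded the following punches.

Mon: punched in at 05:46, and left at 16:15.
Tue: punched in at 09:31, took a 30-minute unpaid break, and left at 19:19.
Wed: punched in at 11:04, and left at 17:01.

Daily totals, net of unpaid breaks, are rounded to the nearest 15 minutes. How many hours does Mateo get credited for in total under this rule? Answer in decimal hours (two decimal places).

Mon: 05:46–16:15 = 10 h 29 min → rounds to 10 h 30 min
Tue: 09:31–19:19 = 9 h 48 min − 30 min = 9 h 18 min → rounds to 9 h 15 min
Wed: 11:04–17:01 = 5 h 57 min → rounds to 6 h 0 min
Total credited: 25 h 45 min.

25.75 hours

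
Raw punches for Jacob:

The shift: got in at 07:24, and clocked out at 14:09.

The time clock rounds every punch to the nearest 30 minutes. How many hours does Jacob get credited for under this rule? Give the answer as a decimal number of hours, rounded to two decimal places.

6.50 hours

The shift: in 07:24→07:30, out 14:09→14:00; 6 h 30 min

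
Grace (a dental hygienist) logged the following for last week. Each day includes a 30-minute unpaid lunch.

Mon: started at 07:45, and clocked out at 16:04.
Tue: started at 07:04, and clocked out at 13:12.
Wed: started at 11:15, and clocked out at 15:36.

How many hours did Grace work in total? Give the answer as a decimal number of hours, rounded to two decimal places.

17.30 hours

Mon: 07:45–16:04 = 8 h 19 min; less 30 min break → 7 h 49 min
Tue: 07:04–13:12 = 6 h 8 min; less 30 min break → 5 h 38 min
Wed: 11:15–15:36 = 4 h 21 min; less 30 min break → 3 h 51 min
Total: 7 h 49 min + 5 h 38 min + 3 h 51 min = 17 h 18 min.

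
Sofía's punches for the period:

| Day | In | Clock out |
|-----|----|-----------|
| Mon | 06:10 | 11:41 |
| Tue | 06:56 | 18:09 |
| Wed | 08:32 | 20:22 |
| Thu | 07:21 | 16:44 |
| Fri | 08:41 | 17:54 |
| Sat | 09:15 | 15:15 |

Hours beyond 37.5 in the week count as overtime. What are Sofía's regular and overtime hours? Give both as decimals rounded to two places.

Regular 37.50 hours, overtime 15.67 hours

Mon: 06:10–11:41 = 5 h 31 min
Tue: 06:56–18:09 = 11 h 13 min
Wed: 08:32–20:22 = 11 h 50 min
Thu: 07:21–16:44 = 9 h 23 min
Fri: 08:41–17:54 = 9 h 13 min
Sat: 09:15–15:15 = 6 h 0 min
Total worked: 53 h 10 min = 53.17 h.
Threshold 37.5 h → overtime 15 h 40 min, regular 37 h 30 min.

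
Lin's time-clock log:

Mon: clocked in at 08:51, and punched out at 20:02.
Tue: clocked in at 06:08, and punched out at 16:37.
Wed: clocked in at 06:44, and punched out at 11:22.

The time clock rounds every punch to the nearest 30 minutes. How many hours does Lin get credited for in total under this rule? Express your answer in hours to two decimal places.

Mon: in 08:51→09:00, out 20:02→20:00; 11 h 0 min
Tue: in 06:08→06:00, out 16:37→16:30; 10 h 30 min
Wed: in 06:44→06:30, out 11:22→11:30; 5 h 0 min
Total credited: 26 h 30 min.

26.50 hours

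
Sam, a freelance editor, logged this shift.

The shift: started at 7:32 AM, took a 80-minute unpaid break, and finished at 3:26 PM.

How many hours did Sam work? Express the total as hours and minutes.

6 h 34 min

The shift: 7:32 AM–3:26 PM = 7 h 54 min; less 80 min break → 6 h 34 min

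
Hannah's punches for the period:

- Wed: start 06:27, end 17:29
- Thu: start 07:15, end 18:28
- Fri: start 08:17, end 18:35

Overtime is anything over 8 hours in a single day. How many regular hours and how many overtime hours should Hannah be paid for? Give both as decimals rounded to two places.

Regular 24.00 hours, overtime 8.55 hours

Wed: 06:27–17:29 = 11 h 2 min
Thu: 07:15–18:28 = 11 h 13 min
Fri: 08:17–18:35 = 10 h 18 min
Wed reg 8 h 0 min / OT 3 h 2 min; Thu reg 8 h 0 min / OT 3 h 13 min; Fri reg 8 h 0 min / OT 2 h 18 min.
Totals: regular 24 h 0 min, overtime 8 h 33 min.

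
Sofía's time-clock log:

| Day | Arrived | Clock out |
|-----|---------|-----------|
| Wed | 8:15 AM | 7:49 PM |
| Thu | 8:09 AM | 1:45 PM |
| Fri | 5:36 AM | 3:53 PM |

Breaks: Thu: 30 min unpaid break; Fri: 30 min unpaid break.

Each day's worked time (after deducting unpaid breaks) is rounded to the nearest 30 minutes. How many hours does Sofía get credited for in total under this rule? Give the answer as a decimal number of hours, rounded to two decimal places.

26.50 hours

Wed: 8:15 AM–7:49 PM = 11 h 34 min → rounds to 11 h 30 min
Thu: 8:09 AM–1:45 PM = 5 h 36 min − 30 min = 5 h 6 min → rounds to 5 h 0 min
Fri: 5:36 AM–3:53 PM = 10 h 17 min − 30 min = 9 h 47 min → rounds to 10 h 0 min
Total credited: 26 h 30 min.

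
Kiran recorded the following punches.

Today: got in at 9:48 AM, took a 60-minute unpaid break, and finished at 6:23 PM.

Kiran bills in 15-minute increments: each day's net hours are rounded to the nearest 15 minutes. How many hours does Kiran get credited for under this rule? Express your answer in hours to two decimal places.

Today: 9:48 AM–6:23 PM = 8 h 35 min − 60 min = 7 h 35 min → rounds to 7 h 30 min

7.50 hours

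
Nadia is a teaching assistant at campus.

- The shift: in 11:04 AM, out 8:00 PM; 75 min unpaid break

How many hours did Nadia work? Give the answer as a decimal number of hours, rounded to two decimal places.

The shift: 11:04 AM–8:00 PM = 8 h 56 min; less 75 min break → 7 h 41 min

7.68 hours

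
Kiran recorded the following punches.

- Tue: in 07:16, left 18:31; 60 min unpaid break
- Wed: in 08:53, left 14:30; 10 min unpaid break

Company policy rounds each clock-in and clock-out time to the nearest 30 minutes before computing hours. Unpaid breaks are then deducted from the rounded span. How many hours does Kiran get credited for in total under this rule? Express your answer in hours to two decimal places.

Tue: in 07:16→07:30, out 18:31→18:30; 11 h 0 min − 60 min = 10 h 0 min
Wed: in 08:53→09:00, out 14:30→14:30; 5 h 30 min − 10 min = 5 h 20 min
Total credited: 15 h 20 min.

15.33 hours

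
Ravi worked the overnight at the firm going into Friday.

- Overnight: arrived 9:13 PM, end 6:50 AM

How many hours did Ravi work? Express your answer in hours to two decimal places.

9.62 hours

Overnight: 9:13 PM → midnight = 2 h 47 min; midnight → 6:50 AM = 6 h 50 min; span 9 h 37 min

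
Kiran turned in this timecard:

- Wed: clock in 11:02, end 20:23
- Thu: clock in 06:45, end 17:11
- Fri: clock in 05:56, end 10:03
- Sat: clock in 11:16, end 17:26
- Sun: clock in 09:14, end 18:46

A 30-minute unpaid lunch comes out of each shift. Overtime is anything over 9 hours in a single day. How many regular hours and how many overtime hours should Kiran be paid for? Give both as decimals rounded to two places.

Regular 36.13 hours, overtime 0.97 hours

Wed: 11:02–20:23 = 9 h 21 min; less 30 min break → 8 h 51 min
Thu: 06:45–17:11 = 10 h 26 min; less 30 min break → 9 h 56 min
Fri: 05:56–10:03 = 4 h 7 min; less 30 min break → 3 h 37 min
Sat: 11:16–17:26 = 6 h 10 min; less 30 min break → 5 h 40 min
Sun: 09:14–18:46 = 9 h 32 min; less 30 min break → 9 h 2 min
Wed reg 8 h 51 min / OT 0 h 0 min; Thu reg 9 h 0 min / OT 0 h 56 min; Fri reg 3 h 37 min / OT 0 h 0 min; Sat reg 5 h 40 min / OT 0 h 0 min; Sun reg 9 h 0 min / OT 0 h 2 min.
Totals: regular 36 h 8 min, overtime 0 h 58 min.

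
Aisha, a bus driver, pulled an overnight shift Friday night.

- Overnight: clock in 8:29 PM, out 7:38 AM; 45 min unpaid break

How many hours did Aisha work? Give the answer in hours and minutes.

Overnight: 8:29 PM → midnight = 3 h 31 min; midnight → 7:38 AM = 7 h 38 min; span 11 h 9 min; less 45 min break → 10 h 24 min

10 h 24 min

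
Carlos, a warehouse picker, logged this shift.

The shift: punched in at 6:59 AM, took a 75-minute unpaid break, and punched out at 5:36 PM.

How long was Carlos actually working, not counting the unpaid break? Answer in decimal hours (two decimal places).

9.37 hours

The shift: 6:59 AM–5:36 PM = 10 h 37 min; less 75 min break → 9 h 22 min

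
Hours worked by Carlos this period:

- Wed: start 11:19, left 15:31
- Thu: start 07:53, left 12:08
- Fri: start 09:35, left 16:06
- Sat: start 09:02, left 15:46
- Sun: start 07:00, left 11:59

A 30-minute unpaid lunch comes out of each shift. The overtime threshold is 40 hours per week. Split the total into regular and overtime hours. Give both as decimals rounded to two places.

Wed: 11:19–15:31 = 4 h 12 min; less 30 min break → 3 h 42 min
Thu: 07:53–12:08 = 4 h 15 min; less 30 min break → 3 h 45 min
Fri: 09:35–16:06 = 6 h 31 min; less 30 min break → 6 h 1 min
Sat: 09:02–15:46 = 6 h 44 min; less 30 min break → 6 h 14 min
Sun: 07:00–11:59 = 4 h 59 min; less 30 min break → 4 h 29 min
Total worked: 24 h 11 min = 24.18 h.
Threshold 40 h → overtime 0 h 0 min, regular 24 h 11 min.

Regular 24.18 hours, overtime 0.00 hours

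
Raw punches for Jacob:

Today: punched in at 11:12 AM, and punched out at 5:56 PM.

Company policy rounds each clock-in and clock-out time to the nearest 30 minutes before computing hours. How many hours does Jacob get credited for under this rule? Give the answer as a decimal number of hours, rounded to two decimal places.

Today: in 11:12 AM→11:00 AM, out 5:56 PM→6:00 PM; 7 h 0 min

7.00 hours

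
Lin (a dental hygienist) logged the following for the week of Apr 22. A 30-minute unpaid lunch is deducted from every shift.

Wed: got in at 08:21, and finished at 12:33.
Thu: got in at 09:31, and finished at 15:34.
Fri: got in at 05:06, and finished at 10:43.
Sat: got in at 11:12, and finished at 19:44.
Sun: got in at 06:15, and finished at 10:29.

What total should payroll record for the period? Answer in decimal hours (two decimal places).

26.13 hours

Wed: 08:21–12:33 = 4 h 12 min; less 30 min break → 3 h 42 min
Thu: 09:31–15:34 = 6 h 3 min; less 30 min break → 5 h 33 min
Fri: 05:06–10:43 = 5 h 37 min; less 30 min break → 5 h 7 min
Sat: 11:12–19:44 = 8 h 32 min; less 30 min break → 8 h 2 min
Sun: 06:15–10:29 = 4 h 14 min; less 30 min break → 3 h 44 min
Total: 3 h 42 min + 5 h 33 min + 5 h 7 min + 8 h 2 min + 3 h 44 min = 26 h 8 min.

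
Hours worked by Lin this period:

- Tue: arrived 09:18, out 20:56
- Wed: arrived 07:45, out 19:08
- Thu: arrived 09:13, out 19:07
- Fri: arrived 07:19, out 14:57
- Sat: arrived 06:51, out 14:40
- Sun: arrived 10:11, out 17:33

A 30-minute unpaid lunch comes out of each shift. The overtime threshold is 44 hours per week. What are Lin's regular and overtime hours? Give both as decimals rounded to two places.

Regular 44.00 hours, overtime 8.73 hours

Tue: 09:18–20:56 = 11 h 38 min; less 30 min break → 11 h 8 min
Wed: 07:45–19:08 = 11 h 23 min; less 30 min break → 10 h 53 min
Thu: 09:13–19:07 = 9 h 54 min; less 30 min break → 9 h 24 min
Fri: 07:19–14:57 = 7 h 38 min; less 30 min break → 7 h 8 min
Sat: 06:51–14:40 = 7 h 49 min; less 30 min break → 7 h 19 min
Sun: 10:11–17:33 = 7 h 22 min; less 30 min break → 6 h 52 min
Total worked: 52 h 44 min = 52.73 h.
Threshold 44 h → overtime 8 h 44 min, regular 44 h 0 min.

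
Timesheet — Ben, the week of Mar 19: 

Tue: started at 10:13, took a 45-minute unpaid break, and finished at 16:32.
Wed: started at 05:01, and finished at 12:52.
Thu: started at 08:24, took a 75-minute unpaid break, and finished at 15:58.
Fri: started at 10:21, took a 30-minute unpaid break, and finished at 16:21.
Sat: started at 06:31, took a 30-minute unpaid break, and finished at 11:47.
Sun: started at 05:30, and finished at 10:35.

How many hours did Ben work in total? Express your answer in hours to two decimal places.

Tue: 10:13–16:32 = 6 h 19 min; less 45 min break → 5 h 34 min
Wed: 05:01–12:52 = 7 h 51 min
Thu: 08:24–15:58 = 7 h 34 min; less 75 min break → 6 h 19 min
Fri: 10:21–16:21 = 6 h 0 min; less 30 min break → 5 h 30 min
Sat: 06:31–11:47 = 5 h 16 min; less 30 min break → 4 h 46 min
Sun: 05:30–10:35 = 5 h 5 min
Total: 5 h 34 min + 7 h 51 min + 6 h 19 min + 5 h 30 min + 4 h 46 min + 5 h 5 min = 35 h 5 min.

35.08 hours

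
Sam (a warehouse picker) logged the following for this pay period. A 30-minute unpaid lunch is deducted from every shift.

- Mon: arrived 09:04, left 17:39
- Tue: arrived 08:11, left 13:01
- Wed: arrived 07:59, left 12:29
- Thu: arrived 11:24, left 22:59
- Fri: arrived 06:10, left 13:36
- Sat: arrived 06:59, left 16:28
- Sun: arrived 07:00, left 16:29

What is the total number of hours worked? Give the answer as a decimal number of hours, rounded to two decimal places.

52.40 hours

Mon: 09:04–17:39 = 8 h 35 min; less 30 min break → 8 h 5 min
Tue: 08:11–13:01 = 4 h 50 min; less 30 min break → 4 h 20 min
Wed: 07:59–12:29 = 4 h 30 min; less 30 min break → 4 h 0 min
Thu: 11:24–22:59 = 11 h 35 min; less 30 min break → 11 h 5 min
Fri: 06:10–13:36 = 7 h 26 min; less 30 min break → 6 h 56 min
Sat: 06:59–16:28 = 9 h 29 min; less 30 min break → 8 h 59 min
Sun: 07:00–16:29 = 9 h 29 min; less 30 min break → 8 h 59 min
Total: 8 h 5 min + 4 h 20 min + 4 h 0 min + 11 h 5 min + 6 h 56 min + 8 h 59 min + 8 h 59 min = 52 h 24 min.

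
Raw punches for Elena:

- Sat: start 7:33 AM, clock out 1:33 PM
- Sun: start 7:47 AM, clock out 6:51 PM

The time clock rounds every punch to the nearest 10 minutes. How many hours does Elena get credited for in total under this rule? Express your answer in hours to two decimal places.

Sat: in 7:33 AM→7:30 AM, out 1:33 PM→1:30 PM; 6 h 0 min
Sun: in 7:47 AM→7:50 AM, out 6:51 PM→6:50 PM; 11 h 0 min
Total credited: 17 h 0 min.

17.00 hours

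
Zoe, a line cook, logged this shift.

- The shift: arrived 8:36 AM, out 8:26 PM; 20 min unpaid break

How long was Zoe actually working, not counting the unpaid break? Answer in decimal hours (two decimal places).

The shift: 8:36 AM–8:26 PM = 11 h 50 min; less 20 min break → 11 h 30 min

11.50 hours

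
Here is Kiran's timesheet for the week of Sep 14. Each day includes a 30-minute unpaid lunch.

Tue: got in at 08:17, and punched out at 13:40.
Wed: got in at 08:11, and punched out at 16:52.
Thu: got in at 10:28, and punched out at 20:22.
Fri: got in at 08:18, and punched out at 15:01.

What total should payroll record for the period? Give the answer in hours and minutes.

28 h 41 min

Tue: 08:17–13:40 = 5 h 23 min; less 30 min break → 4 h 53 min
Wed: 08:11–16:52 = 8 h 41 min; less 30 min break → 8 h 11 min
Thu: 10:28–20:22 = 9 h 54 min; less 30 min break → 9 h 24 min
Fri: 08:18–15:01 = 6 h 43 min; less 30 min break → 6 h 13 min
Total: 4 h 53 min + 8 h 11 min + 9 h 24 min + 6 h 13 min = 28 h 41 min.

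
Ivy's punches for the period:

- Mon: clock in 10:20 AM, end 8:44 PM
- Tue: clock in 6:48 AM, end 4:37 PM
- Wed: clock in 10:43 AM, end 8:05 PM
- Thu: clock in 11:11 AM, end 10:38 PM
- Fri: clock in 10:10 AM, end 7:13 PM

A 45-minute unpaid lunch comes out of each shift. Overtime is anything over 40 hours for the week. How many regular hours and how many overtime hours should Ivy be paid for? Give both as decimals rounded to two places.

Mon: 10:20 AM–8:44 PM = 10 h 24 min; less 45 min break → 9 h 39 min
Tue: 6:48 AM–4:37 PM = 9 h 49 min; less 45 min break → 9 h 4 min
Wed: 10:43 AM–8:05 PM = 9 h 22 min; less 45 min break → 8 h 37 min
Thu: 11:11 AM–10:38 PM = 11 h 27 min; less 45 min break → 10 h 42 min
Fri: 10:10 AM–7:13 PM = 9 h 3 min; less 45 min break → 8 h 18 min
Total worked: 46 h 20 min = 46.33 h.
Threshold 40 h → overtime 6 h 20 min, regular 40 h 0 min.

Regular 40.00 hours, overtime 6.33 hours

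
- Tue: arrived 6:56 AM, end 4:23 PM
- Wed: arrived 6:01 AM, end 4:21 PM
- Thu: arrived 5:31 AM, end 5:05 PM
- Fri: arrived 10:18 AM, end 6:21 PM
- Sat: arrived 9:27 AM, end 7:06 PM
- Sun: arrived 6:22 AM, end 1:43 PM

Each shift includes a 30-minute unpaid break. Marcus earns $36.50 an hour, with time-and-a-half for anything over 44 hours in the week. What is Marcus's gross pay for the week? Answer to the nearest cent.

Tue: 6:56 AM–4:23 PM = 9 h 27 min; less 30 min break → 8 h 57 min
Wed: 6:01 AM–4:21 PM = 10 h 20 min; less 30 min break → 9 h 50 min
Thu: 5:31 AM–5:05 PM = 11 h 34 min; less 30 min break → 11 h 4 min
Fri: 10:18 AM–6:21 PM = 8 h 3 min; less 30 min break → 7 h 33 min
Sat: 9:27 AM–7:06 PM = 9 h 39 min; less 30 min break → 9 h 9 min
Sun: 6:22 AM–1:43 PM = 7 h 21 min; less 30 min break → 6 h 51 min
Total worked: 53 h 24 min = 3204 min.
Regular 44 h 0 min = 2640 min at $36.50/h; overtime 9 h 24 min = 564 min at $54.75/h.
Pay = (2640 × $36.50 + 564 × $54.75) ÷ 60 = $2120.65.

$2120.65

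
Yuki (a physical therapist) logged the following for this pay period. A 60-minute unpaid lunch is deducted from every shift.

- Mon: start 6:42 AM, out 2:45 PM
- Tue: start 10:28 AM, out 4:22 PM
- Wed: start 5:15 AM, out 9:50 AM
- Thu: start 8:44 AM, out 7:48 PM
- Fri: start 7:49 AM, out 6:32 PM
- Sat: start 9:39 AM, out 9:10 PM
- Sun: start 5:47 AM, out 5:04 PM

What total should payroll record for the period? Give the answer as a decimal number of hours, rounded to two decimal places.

Mon: 6:42 AM–2:45 PM = 8 h 3 min; less 60 min break → 7 h 3 min
Tue: 10:28 AM–4:22 PM = 5 h 54 min; less 60 min break → 4 h 54 min
Wed: 5:15 AM–9:50 AM = 4 h 35 min; less 60 min break → 3 h 35 min
Thu: 8:44 AM–7:48 PM = 11 h 4 min; less 60 min break → 10 h 4 min
Fri: 7:49 AM–6:32 PM = 10 h 43 min; less 60 min break → 9 h 43 min
Sat: 9:39 AM–9:10 PM = 11 h 31 min; less 60 min break → 10 h 31 min
Sun: 5:47 AM–5:04 PM = 11 h 17 min; less 60 min break → 10 h 17 min
Total: 7 h 3 min + 4 h 54 min + 3 h 35 min + 10 h 4 min + 9 h 43 min + 10 h 31 min + 10 h 17 min = 56 h 7 min.

56.12 hours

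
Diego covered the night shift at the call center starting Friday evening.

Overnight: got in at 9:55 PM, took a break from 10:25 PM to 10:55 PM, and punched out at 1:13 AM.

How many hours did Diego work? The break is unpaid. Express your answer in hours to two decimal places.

Overnight: 9:55 PM → midnight = 2 h 5 min; midnight → 1:13 AM = 1 h 13 min; span 3 h 18 min; less 30 min break → 2 h 48 min

2.80 hours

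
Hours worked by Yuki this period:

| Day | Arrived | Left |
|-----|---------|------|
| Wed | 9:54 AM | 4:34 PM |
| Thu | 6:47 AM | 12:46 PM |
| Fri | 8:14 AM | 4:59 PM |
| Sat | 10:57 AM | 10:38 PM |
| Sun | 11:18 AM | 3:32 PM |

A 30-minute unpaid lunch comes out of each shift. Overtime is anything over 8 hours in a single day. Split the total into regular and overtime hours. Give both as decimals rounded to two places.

Regular 31.38 hours, overtime 3.43 hours

Wed: 9:54 AM–4:34 PM = 6 h 40 min; less 30 min break → 6 h 10 min
Thu: 6:47 AM–12:46 PM = 5 h 59 min; less 30 min break → 5 h 29 min
Fri: 8:14 AM–4:59 PM = 8 h 45 min; less 30 min break → 8 h 15 min
Sat: 10:57 AM–10:38 PM = 11 h 41 min; less 30 min break → 11 h 11 min
Sun: 11:18 AM–3:32 PM = 4 h 14 min; less 30 min break → 3 h 44 min
Wed reg 6 h 10 min / OT 0 h 0 min; Thu reg 5 h 29 min / OT 0 h 0 min; Fri reg 8 h 0 min / OT 0 h 15 min; Sat reg 8 h 0 min / OT 3 h 11 min; Sun reg 3 h 44 min / OT 0 h 0 min.
Totals: regular 31 h 23 min, overtime 3 h 26 min.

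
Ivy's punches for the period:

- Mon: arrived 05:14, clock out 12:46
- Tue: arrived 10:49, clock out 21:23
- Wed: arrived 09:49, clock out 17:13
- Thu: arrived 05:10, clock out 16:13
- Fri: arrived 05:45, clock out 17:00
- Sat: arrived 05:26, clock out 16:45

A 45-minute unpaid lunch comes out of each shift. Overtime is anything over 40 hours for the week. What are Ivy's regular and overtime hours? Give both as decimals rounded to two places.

Mon: 05:14–12:46 = 7 h 32 min; less 45 min break → 6 h 47 min
Tue: 10:49–21:23 = 10 h 34 min; less 45 min break → 9 h 49 min
Wed: 09:49–17:13 = 7 h 24 min; less 45 min break → 6 h 39 min
Thu: 05:10–16:13 = 11 h 3 min; less 45 min break → 10 h 18 min
Fri: 05:45–17:00 = 11 h 15 min; less 45 min break → 10 h 30 min
Sat: 05:26–16:45 = 11 h 19 min; less 45 min break → 10 h 34 min
Total worked: 54 h 37 min = 54.62 h.
Threshold 40 h → overtime 14 h 37 min, regular 40 h 0 min.

Regular 40.00 hours, overtime 14.62 hours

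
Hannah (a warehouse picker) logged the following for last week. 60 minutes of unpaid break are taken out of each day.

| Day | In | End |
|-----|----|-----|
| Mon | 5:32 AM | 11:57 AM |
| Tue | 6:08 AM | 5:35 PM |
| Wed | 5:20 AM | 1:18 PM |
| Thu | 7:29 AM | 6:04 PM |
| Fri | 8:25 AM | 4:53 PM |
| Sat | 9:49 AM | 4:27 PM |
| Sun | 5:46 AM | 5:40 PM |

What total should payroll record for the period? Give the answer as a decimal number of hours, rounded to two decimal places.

56.42 hours

Mon: 5:32 AM–11:57 AM = 6 h 25 min; less 60 min break → 5 h 25 min
Tue: 6:08 AM–5:35 PM = 11 h 27 min; less 60 min break → 10 h 27 min
Wed: 5:20 AM–1:18 PM = 7 h 58 min; less 60 min break → 6 h 58 min
Thu: 7:29 AM–6:04 PM = 10 h 35 min; less 60 min break → 9 h 35 min
Fri: 8:25 AM–4:53 PM = 8 h 28 min; less 60 min break → 7 h 28 min
Sat: 9:49 AM–4:27 PM = 6 h 38 min; less 60 min break → 5 h 38 min
Sun: 5:46 AM–5:40 PM = 11 h 54 min; less 60 min break → 10 h 54 min
Total: 5 h 25 min + 10 h 27 min + 6 h 58 min + 9 h 35 min + 7 h 28 min + 5 h 38 min + 10 h 54 min = 56 h 25 min.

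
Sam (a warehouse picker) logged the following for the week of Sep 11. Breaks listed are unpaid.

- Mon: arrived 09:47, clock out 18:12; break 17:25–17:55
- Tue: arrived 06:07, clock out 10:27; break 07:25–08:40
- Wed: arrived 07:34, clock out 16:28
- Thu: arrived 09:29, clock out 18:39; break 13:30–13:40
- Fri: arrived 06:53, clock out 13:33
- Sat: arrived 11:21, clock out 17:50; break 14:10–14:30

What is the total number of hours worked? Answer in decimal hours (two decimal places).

Mon: 09:47–18:12 = 8 h 25 min; less 30 min break → 7 h 55 min
Tue: 06:07–10:27 = 4 h 20 min; less 75 min break → 3 h 5 min
Wed: 07:34–16:28 = 8 h 54 min
Thu: 09:29–18:39 = 9 h 10 min; less 10 min break → 9 h 0 min
Fri: 06:53–13:33 = 6 h 40 min
Sat: 11:21–17:50 = 6 h 29 min; less 20 min break → 6 h 9 min
Total: 7 h 55 min + 3 h 5 min + 8 h 54 min + 9 h 0 min + 6 h 40 min + 6 h 9 min = 41 h 43 min.

41.72 hours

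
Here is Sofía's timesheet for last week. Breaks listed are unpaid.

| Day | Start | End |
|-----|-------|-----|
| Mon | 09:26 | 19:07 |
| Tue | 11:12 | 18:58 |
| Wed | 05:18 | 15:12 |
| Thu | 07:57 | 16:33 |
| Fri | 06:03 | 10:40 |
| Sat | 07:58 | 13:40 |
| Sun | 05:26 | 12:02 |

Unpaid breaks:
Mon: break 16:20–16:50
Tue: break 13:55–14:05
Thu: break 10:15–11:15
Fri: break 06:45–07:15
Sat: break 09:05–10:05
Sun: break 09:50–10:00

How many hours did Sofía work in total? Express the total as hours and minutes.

Mon: 09:26–19:07 = 9 h 41 min; less 30 min break → 9 h 11 min
Tue: 11:12–18:58 = 7 h 46 min; less 10 min break → 7 h 36 min
Wed: 05:18–15:12 = 9 h 54 min
Thu: 07:57–16:33 = 8 h 36 min; less 60 min break → 7 h 36 min
Fri: 06:03–10:40 = 4 h 37 min; less 30 min break → 4 h 7 min
Sat: 07:58–13:40 = 5 h 42 min; less 60 min break → 4 h 42 min
Sun: 05:26–12:02 = 6 h 36 min; less 10 min break → 6 h 26 min
Total: 9 h 11 min + 7 h 36 min + 9 h 54 min + 7 h 36 min + 4 h 7 min + 4 h 42 min + 6 h 26 min = 49 h 32 min.

49 h 32 min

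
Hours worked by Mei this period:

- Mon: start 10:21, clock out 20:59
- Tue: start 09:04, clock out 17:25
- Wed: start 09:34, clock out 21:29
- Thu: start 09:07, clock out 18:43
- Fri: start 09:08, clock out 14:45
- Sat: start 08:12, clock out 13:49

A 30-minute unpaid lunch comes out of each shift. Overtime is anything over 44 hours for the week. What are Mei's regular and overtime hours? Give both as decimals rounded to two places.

Mon: 10:21–20:59 = 10 h 38 min; less 30 min break → 10 h 8 min
Tue: 09:04–17:25 = 8 h 21 min; less 30 min break → 7 h 51 min
Wed: 09:34–21:29 = 11 h 55 min; less 30 min break → 11 h 25 min
Thu: 09:07–18:43 = 9 h 36 min; less 30 min break → 9 h 6 min
Fri: 09:08–14:45 = 5 h 37 min; less 30 min break → 5 h 7 min
Sat: 08:12–13:49 = 5 h 37 min; less 30 min break → 5 h 7 min
Total worked: 48 h 44 min = 48.73 h.
Threshold 44 h → overtime 4 h 44 min, regular 44 h 0 min.

Regular 44.00 hours, overtime 4.73 hours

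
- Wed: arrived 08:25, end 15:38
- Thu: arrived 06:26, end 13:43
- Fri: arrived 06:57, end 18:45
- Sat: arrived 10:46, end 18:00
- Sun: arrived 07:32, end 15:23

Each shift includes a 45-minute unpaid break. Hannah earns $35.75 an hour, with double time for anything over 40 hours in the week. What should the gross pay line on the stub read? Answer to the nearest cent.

$1345.39

Wed: 08:25–15:38 = 7 h 13 min; less 45 min break → 6 h 28 min
Thu: 06:26–13:43 = 7 h 17 min; less 45 min break → 6 h 32 min
Fri: 06:57–18:45 = 11 h 48 min; less 45 min break → 11 h 3 min
Sat: 10:46–18:00 = 7 h 14 min; less 45 min break → 6 h 29 min
Sun: 07:32–15:23 = 7 h 51 min; less 45 min break → 7 h 6 min
Total worked: 37 h 38 min = 2258 min.
Regular 37 h 38 min = 2258 min at $35.75/h; overtime 0 h 0 min = 0 min at $71.50/h.
Pay = (2258 × $35.75 + 0 × $71.50) ÷ 60 = $1345.39.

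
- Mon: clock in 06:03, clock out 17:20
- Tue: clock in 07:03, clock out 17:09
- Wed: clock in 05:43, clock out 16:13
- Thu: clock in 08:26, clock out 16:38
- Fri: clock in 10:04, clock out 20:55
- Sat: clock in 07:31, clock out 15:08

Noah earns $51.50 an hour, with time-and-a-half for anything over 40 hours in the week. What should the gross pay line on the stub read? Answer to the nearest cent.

Mon: 06:03–17:20 = 11 h 17 min
Tue: 07:03–17:09 = 10 h 6 min
Wed: 05:43–16:13 = 10 h 30 min
Thu: 08:26–16:38 = 8 h 12 min
Fri: 10:04–20:55 = 10 h 51 min
Sat: 07:31–15:08 = 7 h 37 min
Total worked: 58 h 33 min = 3513 min.
Regular 40 h 0 min = 2400 min at $51.50/h; overtime 18 h 33 min = 1113 min at $77.25/h.
Pay = (2400 × $51.50 + 1113 × $77.25) ÷ 60 = $3492.99.

$3492.99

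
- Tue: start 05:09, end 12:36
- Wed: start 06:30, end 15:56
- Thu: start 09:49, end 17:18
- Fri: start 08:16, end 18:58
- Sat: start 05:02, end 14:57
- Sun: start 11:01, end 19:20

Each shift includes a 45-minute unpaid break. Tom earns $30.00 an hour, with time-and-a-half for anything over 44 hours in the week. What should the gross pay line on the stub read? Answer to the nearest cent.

$1536.00

Tue: 05:09–12:36 = 7 h 27 min; less 45 min break → 6 h 42 min
Wed: 06:30–15:56 = 9 h 26 min; less 45 min break → 8 h 41 min
Thu: 09:49–17:18 = 7 h 29 min; less 45 min break → 6 h 44 min
Fri: 08:16–18:58 = 10 h 42 min; less 45 min break → 9 h 57 min
Sat: 05:02–14:57 = 9 h 55 min; less 45 min break → 9 h 10 min
Sun: 11:01–19:20 = 8 h 19 min; less 45 min break → 7 h 34 min
Total worked: 48 h 48 min = 2928 min.
Regular 44 h 0 min = 2640 min at $30.00/h; overtime 4 h 48 min = 288 min at $45.00/h.
Pay = (2640 × $30.00 + 288 × $45.00) ÷ 60 = $1536.00.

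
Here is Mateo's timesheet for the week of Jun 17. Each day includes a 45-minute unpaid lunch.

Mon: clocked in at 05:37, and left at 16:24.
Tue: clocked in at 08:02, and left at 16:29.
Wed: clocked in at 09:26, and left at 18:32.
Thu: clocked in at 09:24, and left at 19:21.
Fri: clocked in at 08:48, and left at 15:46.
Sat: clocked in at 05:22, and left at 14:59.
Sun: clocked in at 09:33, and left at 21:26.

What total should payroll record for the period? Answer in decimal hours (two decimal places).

61.50 hours

Mon: 05:37–16:24 = 10 h 47 min; less 45 min break → 10 h 2 min
Tue: 08:02–16:29 = 8 h 27 min; less 45 min break → 7 h 42 min
Wed: 09:26–18:32 = 9 h 6 min; less 45 min break → 8 h 21 min
Thu: 09:24–19:21 = 9 h 57 min; less 45 min break → 9 h 12 min
Fri: 08:48–15:46 = 6 h 58 min; less 45 min break → 6 h 13 min
Sat: 05:22–14:59 = 9 h 37 min; less 45 min break → 8 h 52 min
Sun: 09:33–21:26 = 11 h 53 min; less 45 min break → 11 h 8 min
Total: 10 h 2 min + 7 h 42 min + 8 h 21 min + 9 h 12 min + 6 h 13 min + 8 h 52 min + 11 h 8 min = 61 h 30 min.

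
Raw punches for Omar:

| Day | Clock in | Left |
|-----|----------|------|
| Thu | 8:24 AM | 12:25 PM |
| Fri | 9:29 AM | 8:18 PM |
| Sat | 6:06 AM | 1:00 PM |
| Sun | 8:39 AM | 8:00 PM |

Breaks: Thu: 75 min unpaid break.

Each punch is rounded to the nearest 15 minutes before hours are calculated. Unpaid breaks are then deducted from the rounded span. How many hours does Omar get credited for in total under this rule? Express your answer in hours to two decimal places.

31.75 hours

Thu: in 8:24 AM→8:30 AM, out 12:25 PM→12:30 PM; 4 h 0 min − 75 min = 2 h 45 min
Fri: in 9:29 AM→9:30 AM, out 8:18 PM→8:15 PM; 10 h 45 min
Sat: in 6:06 AM→6:00 AM, out 1:00 PM→1:00 PM; 7 h 0 min
Sun: in 8:39 AM→8:45 AM, out 8:00 PM→8:00 PM; 11 h 15 min
Total credited: 31 h 45 min.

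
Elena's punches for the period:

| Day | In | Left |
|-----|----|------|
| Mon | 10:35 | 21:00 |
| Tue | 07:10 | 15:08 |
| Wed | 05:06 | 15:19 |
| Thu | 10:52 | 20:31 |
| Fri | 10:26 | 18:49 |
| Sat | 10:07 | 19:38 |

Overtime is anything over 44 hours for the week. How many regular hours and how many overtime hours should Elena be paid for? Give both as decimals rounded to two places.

Mon: 10:35–21:00 = 10 h 25 min
Tue: 07:10–15:08 = 7 h 58 min
Wed: 05:06–15:19 = 10 h 13 min
Thu: 10:52–20:31 = 9 h 39 min
Fri: 10:26–18:49 = 8 h 23 min
Sat: 10:07–19:38 = 9 h 31 min
Total worked: 56 h 9 min = 56.15 h.
Threshold 44 h → overtime 12 h 9 min, regular 44 h 0 min.

Regular 44.00 hours, overtime 12.15 hours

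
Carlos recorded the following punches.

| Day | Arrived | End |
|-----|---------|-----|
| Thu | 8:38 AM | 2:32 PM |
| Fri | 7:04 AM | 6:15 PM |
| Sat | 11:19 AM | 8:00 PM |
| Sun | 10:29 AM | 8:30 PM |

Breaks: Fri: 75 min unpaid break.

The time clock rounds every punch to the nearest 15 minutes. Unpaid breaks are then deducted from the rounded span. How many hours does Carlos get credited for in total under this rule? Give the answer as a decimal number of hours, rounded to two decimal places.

34.50 hours

Thu: in 8:38 AM→8:45 AM, out 2:32 PM→2:30 PM; 5 h 45 min
Fri: in 7:04 AM→7:00 AM, out 6:15 PM→6:15 PM; 11 h 15 min − 75 min = 10 h 0 min
Sat: in 11:19 AM→11:15 AM, out 8:00 PM→8:00 PM; 8 h 45 min
Sun: in 10:29 AM→10:30 AM, out 8:30 PM→8:30 PM; 10 h 0 min
Total credited: 34 h 30 min.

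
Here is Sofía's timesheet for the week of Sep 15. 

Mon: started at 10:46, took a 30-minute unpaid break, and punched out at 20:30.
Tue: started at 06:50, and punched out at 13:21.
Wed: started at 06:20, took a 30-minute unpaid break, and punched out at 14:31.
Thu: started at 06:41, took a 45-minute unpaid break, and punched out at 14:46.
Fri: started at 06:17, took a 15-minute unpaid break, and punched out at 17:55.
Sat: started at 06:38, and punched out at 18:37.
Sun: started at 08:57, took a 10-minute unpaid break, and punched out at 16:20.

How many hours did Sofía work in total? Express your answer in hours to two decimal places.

61.35 hours

Mon: 10:46–20:30 = 9 h 44 min; less 30 min break → 9 h 14 min
Tue: 06:50–13:21 = 6 h 31 min
Wed: 06:20–14:31 = 8 h 11 min; less 30 min break → 7 h 41 min
Thu: 06:41–14:46 = 8 h 5 min; less 45 min break → 7 h 20 min
Fri: 06:17–17:55 = 11 h 38 min; less 15 min break → 11 h 23 min
Sat: 06:38–18:37 = 11 h 59 min
Sun: 08:57–16:20 = 7 h 23 min; less 10 min break → 7 h 13 min
Total: 9 h 14 min + 6 h 31 min + 7 h 41 min + 7 h 20 min + 11 h 23 min + 11 h 59 min + 7 h 13 min = 61 h 21 min.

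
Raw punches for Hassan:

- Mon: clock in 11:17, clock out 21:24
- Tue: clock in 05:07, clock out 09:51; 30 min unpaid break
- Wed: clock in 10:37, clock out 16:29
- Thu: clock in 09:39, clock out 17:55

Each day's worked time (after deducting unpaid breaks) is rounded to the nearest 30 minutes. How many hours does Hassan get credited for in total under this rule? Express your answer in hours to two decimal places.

28.50 hours

Mon: 11:17–21:24 = 10 h 7 min → rounds to 10 h 0 min
Tue: 05:07–09:51 = 4 h 44 min − 30 min = 4 h 14 min → rounds to 4 h 0 min
Wed: 10:37–16:29 = 5 h 52 min → rounds to 6 h 0 min
Thu: 09:39–17:55 = 8 h 16 min → rounds to 8 h 30 min
Total credited: 28 h 30 min.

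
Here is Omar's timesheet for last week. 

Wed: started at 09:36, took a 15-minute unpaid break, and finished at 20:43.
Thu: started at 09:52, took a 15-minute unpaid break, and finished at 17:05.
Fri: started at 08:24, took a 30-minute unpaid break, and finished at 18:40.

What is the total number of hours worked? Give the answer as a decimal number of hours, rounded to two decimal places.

Wed: 09:36–20:43 = 11 h 7 min; less 15 min break → 10 h 52 min
Thu: 09:52–17:05 = 7 h 13 min; less 15 min break → 6 h 58 min
Fri: 08:24–18:40 = 10 h 16 min; less 30 min break → 9 h 46 min
Total: 10 h 52 min + 6 h 58 min + 9 h 46 min = 27 h 36 min.

27.60 hours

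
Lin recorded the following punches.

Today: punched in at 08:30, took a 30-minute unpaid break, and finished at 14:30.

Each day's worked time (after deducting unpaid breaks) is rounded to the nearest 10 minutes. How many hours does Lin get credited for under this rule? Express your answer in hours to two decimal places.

5.50 hours

Today: 08:30–14:30 = 6 h 0 min − 30 min = 5 h 30 min → rounds to 5 h 30 min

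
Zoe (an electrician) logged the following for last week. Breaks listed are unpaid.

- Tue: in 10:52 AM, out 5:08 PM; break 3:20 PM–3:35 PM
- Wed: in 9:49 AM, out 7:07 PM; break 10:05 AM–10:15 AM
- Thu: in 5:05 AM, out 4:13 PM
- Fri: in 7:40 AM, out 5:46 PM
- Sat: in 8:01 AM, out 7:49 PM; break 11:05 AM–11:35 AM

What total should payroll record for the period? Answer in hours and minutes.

47 h 41 min

Tue: 10:52 AM–5:08 PM = 6 h 16 min; less 15 min break → 6 h 1 min
Wed: 9:49 AM–7:07 PM = 9 h 18 min; less 10 min break → 9 h 8 min
Thu: 5:05 AM–4:13 PM = 11 h 8 min
Fri: 7:40 AM–5:46 PM = 10 h 6 min
Sat: 8:01 AM–7:49 PM = 11 h 48 min; less 30 min break → 11 h 18 min
Total: 6 h 1 min + 9 h 8 min + 11 h 8 min + 10 h 6 min + 11 h 18 min = 47 h 41 min.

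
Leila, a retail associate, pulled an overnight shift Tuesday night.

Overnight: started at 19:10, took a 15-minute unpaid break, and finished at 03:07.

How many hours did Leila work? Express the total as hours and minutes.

7 h 42 min

Overnight: 19:10 → midnight = 4 h 50 min; midnight → 03:07 = 3 h 7 min; span 7 h 57 min; less 15 min break → 7 h 42 min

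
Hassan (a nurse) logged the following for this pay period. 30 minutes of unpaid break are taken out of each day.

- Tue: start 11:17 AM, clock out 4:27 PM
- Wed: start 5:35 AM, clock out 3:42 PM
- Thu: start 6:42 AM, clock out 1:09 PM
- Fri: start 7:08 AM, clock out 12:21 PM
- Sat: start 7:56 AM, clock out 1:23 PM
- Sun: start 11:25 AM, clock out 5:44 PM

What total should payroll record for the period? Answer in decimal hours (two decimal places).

35.72 hours

Tue: 11:17 AM–4:27 PM = 5 h 10 min; less 30 min break → 4 h 40 min
Wed: 5:35 AM–3:42 PM = 10 h 7 min; less 30 min break → 9 h 37 min
Thu: 6:42 AM–1:09 PM = 6 h 27 min; less 30 min break → 5 h 57 min
Fri: 7:08 AM–12:21 PM = 5 h 13 min; less 30 min break → 4 h 43 min
Sat: 7:56 AM–1:23 PM = 5 h 27 min; less 30 min break → 4 h 57 min
Sun: 11:25 AM–5:44 PM = 6 h 19 min; less 30 min break → 5 h 49 min
Total: 4 h 40 min + 9 h 37 min + 5 h 57 min + 4 h 43 min + 4 h 57 min + 5 h 49 min = 35 h 43 min.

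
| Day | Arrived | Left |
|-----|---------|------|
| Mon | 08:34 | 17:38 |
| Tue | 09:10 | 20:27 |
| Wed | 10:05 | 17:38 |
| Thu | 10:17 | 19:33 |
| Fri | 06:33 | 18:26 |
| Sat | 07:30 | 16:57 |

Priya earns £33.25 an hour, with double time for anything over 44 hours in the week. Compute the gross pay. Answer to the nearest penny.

£2427.25

Mon: 08:34–17:38 = 9 h 4 min
Tue: 09:10–20:27 = 11 h 17 min
Wed: 10:05–17:38 = 7 h 33 min
Thu: 10:17–19:33 = 9 h 16 min
Fri: 06:33–18:26 = 11 h 53 min
Sat: 07:30–16:57 = 9 h 27 min
Total worked: 58 h 30 min = 3510 min.
Regular 44 h 0 min = 2640 min at £33.25/h; overtime 14 h 30 min = 870 min at £66.50/h.
Pay = (2640 × £33.25 + 870 × £66.50) ÷ 60 = £2427.25.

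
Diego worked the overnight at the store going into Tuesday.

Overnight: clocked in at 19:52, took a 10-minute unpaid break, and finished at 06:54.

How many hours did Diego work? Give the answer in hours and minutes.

10 h 52 min

Overnight: 19:52 → midnight = 4 h 8 min; midnight → 06:54 = 6 h 54 min; span 11 h 2 min; less 10 min break → 10 h 52 min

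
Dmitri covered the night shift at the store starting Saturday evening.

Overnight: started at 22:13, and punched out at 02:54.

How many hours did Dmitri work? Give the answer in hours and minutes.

Overnight: 22:13 → midnight = 1 h 47 min; midnight → 02:54 = 2 h 54 min; span 4 h 41 min

4 h 41 min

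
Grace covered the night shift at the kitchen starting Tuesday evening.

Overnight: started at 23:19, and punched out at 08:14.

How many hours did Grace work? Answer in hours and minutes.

8 h 55 min

Overnight: 23:19 → midnight = 0 h 41 min; midnight → 08:14 = 8 h 14 min; span 8 h 55 min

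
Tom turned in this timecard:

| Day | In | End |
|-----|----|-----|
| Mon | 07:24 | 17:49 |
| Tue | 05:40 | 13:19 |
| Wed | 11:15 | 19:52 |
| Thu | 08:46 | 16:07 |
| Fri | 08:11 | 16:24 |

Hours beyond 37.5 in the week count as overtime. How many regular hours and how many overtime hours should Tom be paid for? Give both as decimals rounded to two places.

Mon: 07:24–17:49 = 10 h 25 min
Tue: 05:40–13:19 = 7 h 39 min
Wed: 11:15–19:52 = 8 h 37 min
Thu: 08:46–16:07 = 7 h 21 min
Fri: 08:11–16:24 = 8 h 13 min
Total worked: 42 h 15 min = 42.25 h.
Threshold 37.5 h → overtime 4 h 45 min, regular 37 h 30 min.

Regular 37.50 hours, overtime 4.75 hours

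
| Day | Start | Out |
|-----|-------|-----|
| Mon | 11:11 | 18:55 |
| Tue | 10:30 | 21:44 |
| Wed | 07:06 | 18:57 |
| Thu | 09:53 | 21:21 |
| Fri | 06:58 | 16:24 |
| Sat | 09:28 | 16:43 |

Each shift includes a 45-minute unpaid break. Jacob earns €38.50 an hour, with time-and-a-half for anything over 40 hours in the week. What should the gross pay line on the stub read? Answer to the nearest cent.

Mon: 11:11–18:55 = 7 h 44 min; less 45 min break → 6 h 59 min
Tue: 10:30–21:44 = 11 h 14 min; less 45 min break → 10 h 29 min
Wed: 07:06–18:57 = 11 h 51 min; less 45 min break → 11 h 6 min
Thu: 09:53–21:21 = 11 h 28 min; less 45 min break → 10 h 43 min
Fri: 06:58–16:24 = 9 h 26 min; less 45 min break → 8 h 41 min
Sat: 09:28–16:43 = 7 h 15 min; less 45 min break → 6 h 30 min
Total worked: 54 h 28 min = 3268 min.
Regular 40 h 0 min = 2400 min at €38.50/h; overtime 14 h 28 min = 868 min at €57.75/h.
Pay = (2400 × €38.50 + 868 × €57.75) ÷ 60 = €2375.45.

€2375.45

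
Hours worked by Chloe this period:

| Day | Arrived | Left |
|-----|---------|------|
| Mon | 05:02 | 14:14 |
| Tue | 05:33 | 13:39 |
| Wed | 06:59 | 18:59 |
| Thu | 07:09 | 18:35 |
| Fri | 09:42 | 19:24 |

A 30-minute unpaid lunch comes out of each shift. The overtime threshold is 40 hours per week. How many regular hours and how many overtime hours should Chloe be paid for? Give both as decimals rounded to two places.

Mon: 05:02–14:14 = 9 h 12 min; less 30 min break → 8 h 42 min
Tue: 05:33–13:39 = 8 h 6 min; less 30 min break → 7 h 36 min
Wed: 06:59–18:59 = 12 h 0 min; less 30 min break → 11 h 30 min
Thu: 07:09–18:35 = 11 h 26 min; less 30 min break → 10 h 56 min
Fri: 09:42–19:24 = 9 h 42 min; less 30 min break → 9 h 12 min
Total worked: 47 h 56 min = 47.93 h.
Threshold 40 h → overtime 7 h 56 min, regular 40 h 0 min.

Regular 40.00 hours, overtime 7.93 hours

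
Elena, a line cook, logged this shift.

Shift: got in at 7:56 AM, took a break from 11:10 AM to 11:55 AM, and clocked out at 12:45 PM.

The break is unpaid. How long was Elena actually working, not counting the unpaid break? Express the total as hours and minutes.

4 h 4 min

Shift: 7:56 AM–12:45 PM = 4 h 49 min; less 45 min break → 4 h 4 min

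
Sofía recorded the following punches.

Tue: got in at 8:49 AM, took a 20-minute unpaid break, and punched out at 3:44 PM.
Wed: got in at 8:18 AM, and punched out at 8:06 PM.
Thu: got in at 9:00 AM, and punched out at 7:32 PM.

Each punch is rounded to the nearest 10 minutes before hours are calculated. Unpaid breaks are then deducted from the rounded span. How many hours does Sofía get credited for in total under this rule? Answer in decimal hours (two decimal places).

28.83 hours

Tue: in 8:49 AM→8:50 AM, out 3:44 PM→3:40 PM; 6 h 50 min − 20 min = 6 h 30 min
Wed: in 8:18 AM→8:20 AM, out 8:06 PM→8:10 PM; 11 h 50 min
Thu: in 9:00 AM→9:00 AM, out 7:32 PM→7:30 PM; 10 h 30 min
Total credited: 28 h 50 min.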